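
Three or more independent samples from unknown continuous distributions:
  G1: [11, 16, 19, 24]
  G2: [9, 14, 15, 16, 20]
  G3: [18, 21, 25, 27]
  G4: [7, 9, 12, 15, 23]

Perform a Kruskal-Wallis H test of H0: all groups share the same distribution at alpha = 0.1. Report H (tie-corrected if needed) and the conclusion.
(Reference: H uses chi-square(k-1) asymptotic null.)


Step 1: Combine all N = 18 observations and assign midranks.
sorted (value, group, rank): (7,G4,1), (9,G2,2.5), (9,G4,2.5), (11,G1,4), (12,G4,5), (14,G2,6), (15,G2,7.5), (15,G4,7.5), (16,G1,9.5), (16,G2,9.5), (18,G3,11), (19,G1,12), (20,G2,13), (21,G3,14), (23,G4,15), (24,G1,16), (25,G3,17), (27,G3,18)
Step 2: Sum ranks within each group.
R_1 = 41.5 (n_1 = 4)
R_2 = 38.5 (n_2 = 5)
R_3 = 60 (n_3 = 4)
R_4 = 31 (n_4 = 5)
Step 3: H = 12/(N(N+1)) * sum(R_i^2/n_i) - 3(N+1)
     = 12/(18*19) * (41.5^2/4 + 38.5^2/5 + 60^2/4 + 31^2/5) - 3*19
     = 0.035088 * 1819.21 - 57
     = 6.832018.
Step 4: Ties present; correction factor C = 1 - 18/(18^3 - 18) = 0.996904. Corrected H = 6.832018 / 0.996904 = 6.853235.
Step 5: Under H0, H ~ chi^2(3); p-value = 0.076726.
Step 6: alpha = 0.1. reject H0.

H = 6.8532, df = 3, p = 0.076726, reject H0.


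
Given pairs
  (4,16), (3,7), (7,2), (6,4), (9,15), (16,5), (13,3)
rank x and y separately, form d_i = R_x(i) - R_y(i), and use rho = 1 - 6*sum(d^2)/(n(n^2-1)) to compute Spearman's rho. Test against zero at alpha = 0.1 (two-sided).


Step 1: Rank x and y separately (midranks; no ties here).
rank(x): 4->2, 3->1, 7->4, 6->3, 9->5, 16->7, 13->6
rank(y): 16->7, 7->5, 2->1, 4->3, 15->6, 5->4, 3->2
Step 2: d_i = R_x(i) - R_y(i); compute d_i^2.
  (2-7)^2=25, (1-5)^2=16, (4-1)^2=9, (3-3)^2=0, (5-6)^2=1, (7-4)^2=9, (6-2)^2=16
sum(d^2) = 76.
Step 3: rho = 1 - 6*76 / (7*(7^2 - 1)) = 1 - 456/336 = -0.357143.
Step 4: Under H0, t = rho * sqrt((n-2)/(1-rho^2)) = -0.8550 ~ t(5).
Step 5: Two-sided p-value from the t-distribution with 5 df = 0.431611.
Step 6: alpha = 0.1. fail to reject H0.

rho = -0.3571, p = 0.431611, fail to reject H0 at alpha = 0.1.


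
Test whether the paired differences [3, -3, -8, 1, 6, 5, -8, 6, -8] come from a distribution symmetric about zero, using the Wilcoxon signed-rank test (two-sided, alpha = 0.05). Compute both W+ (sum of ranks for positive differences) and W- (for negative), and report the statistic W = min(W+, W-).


Step 1: Drop any zero differences (none here) and take |d_i|.
|d| = [3, 3, 8, 1, 6, 5, 8, 6, 8]
Step 2: Midrank |d_i| (ties get averaged ranks).
ranks: |3|->2.5, |3|->2.5, |8|->8, |1|->1, |6|->5.5, |5|->4, |8|->8, |6|->5.5, |8|->8
Step 3: Attach original signs; sum ranks with positive sign and with negative sign.
W+ = 2.5 + 1 + 5.5 + 4 + 5.5 = 18.5
W- = 2.5 + 8 + 8 + 8 = 26.5
(Check: W+ + W- = 45 should equal n(n+1)/2 = 45.)
Step 4: Test statistic W = min(W+, W-) = 18.5.
Step 5: Ties in |d|, so use the tie-corrected normal approximation.
        E[W] = n(n+1)/4 = 9*10/4 = 22.5.
        Tie groups: |d|=3 (t=2), |d|=6 (t=2), |d|=8 (t=3); sum(t^3 - t) = 36.
        Var[W] = n(n+1)(2n+1)/24 - sum(t^3-t)/48 = 1710/24 - 36/48 = 70.5.
        z = (W - E[W]) / sqrt(Var[W]) = (18.5 - 22.5) / 8.3964 = -0.4764.
        Two-sided p = 2*Phi(z) = 0.633794.
Step 6: alpha = 0.05. fail to reject H0.

W+ = 18.5, W- = 26.5, W = min = 18.5, p = 0.633794, fail to reject H0.


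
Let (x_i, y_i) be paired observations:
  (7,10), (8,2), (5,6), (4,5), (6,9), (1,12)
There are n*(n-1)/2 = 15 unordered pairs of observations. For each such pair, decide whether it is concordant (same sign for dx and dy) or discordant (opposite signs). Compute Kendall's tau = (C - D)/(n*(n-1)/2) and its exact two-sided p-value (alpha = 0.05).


Step 1: Enumerate the 15 unordered pairs (i,j) with i<j and classify each by sign(x_j-x_i) * sign(y_j-y_i).
  (1,2):dx=+1,dy=-8->D; (1,3):dx=-2,dy=-4->C; (1,4):dx=-3,dy=-5->C; (1,5):dx=-1,dy=-1->C
  (1,6):dx=-6,dy=+2->D; (2,3):dx=-3,dy=+4->D; (2,4):dx=-4,dy=+3->D; (2,5):dx=-2,dy=+7->D
  (2,6):dx=-7,dy=+10->D; (3,4):dx=-1,dy=-1->C; (3,5):dx=+1,dy=+3->C; (3,6):dx=-4,dy=+6->D
  (4,5):dx=+2,dy=+4->C; (4,6):dx=-3,dy=+7->D; (5,6):dx=-5,dy=+3->D
Step 2: C = 6, D = 9, total pairs = 15.
Step 3: tau = (C - D)/(n(n-1)/2) = (6 - 9)/15 = -0.200000.
Step 4: Exact two-sided p-value (enumerate n! = 720 permutations of y under H0): p = 0.719444.
Step 5: alpha = 0.05. fail to reject H0.

tau_b = -0.2000 (C=6, D=9), p = 0.719444, fail to reject H0.


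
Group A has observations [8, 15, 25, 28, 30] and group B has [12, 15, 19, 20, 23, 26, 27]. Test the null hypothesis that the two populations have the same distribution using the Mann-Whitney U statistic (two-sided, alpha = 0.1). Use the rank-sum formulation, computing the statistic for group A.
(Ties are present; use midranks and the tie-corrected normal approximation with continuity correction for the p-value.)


Step 1: Combine and sort all 12 observations; assign midranks.
sorted (value, group): (8,X), (12,Y), (15,X), (15,Y), (19,Y), (20,Y), (23,Y), (25,X), (26,Y), (27,Y), (28,X), (30,X)
ranks: 8->1, 12->2, 15->3.5, 15->3.5, 19->5, 20->6, 23->7, 25->8, 26->9, 27->10, 28->11, 30->12
Step 2: Rank sum for X: R1 = 1 + 3.5 + 8 + 11 + 12 = 35.5.
Step 3: U_X = R1 - n1(n1+1)/2 = 35.5 - 5*6/2 = 35.5 - 15 = 20.5.
       U_Y = n1*n2 - U_X = 35 - 20.5 = 14.5.
Step 4: Ties are present, so use the tie-corrected normal approximation (with continuity correction) for the p-value.
Step 5: p-value = 0.684221; compare to alpha = 0.1. fail to reject H0.

U_X = 20.5, p = 0.684221, fail to reject H0 at alpha = 0.1.


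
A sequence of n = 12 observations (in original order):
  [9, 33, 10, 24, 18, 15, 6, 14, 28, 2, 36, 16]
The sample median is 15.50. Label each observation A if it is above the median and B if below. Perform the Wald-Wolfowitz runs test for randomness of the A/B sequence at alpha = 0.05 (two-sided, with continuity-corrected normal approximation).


Step 1: Compute median = 15.50; label A = above, B = below.
Labels in order: BABAABBBABAA  (n_A = 6, n_B = 6)
Step 2: Count runs R = 8.
Step 3: Under H0 (random ordering), E[R] = 2*n_A*n_B/(n_A+n_B) + 1 = 2*6*6/12 + 1 = 7.0000.
        Var[R] = 2*n_A*n_B*(2*n_A*n_B - n_A - n_B) / ((n_A+n_B)^2 * (n_A+n_B-1)) = 4320/1584 = 2.7273.
        SD[R] = 1.6514.
Step 4: Continuity-corrected z = (R - 0.5 - E[R]) / SD[R] = (8 - 0.5 - 7.0000) / 1.6514 = 0.3028.
Step 5: Two-sided p-value via normal approximation = 2*(1 - Phi(|z|)) = 0.762069.
Step 6: alpha = 0.05. fail to reject H0.

R = 8, z = 0.3028, p = 0.762069, fail to reject H0.


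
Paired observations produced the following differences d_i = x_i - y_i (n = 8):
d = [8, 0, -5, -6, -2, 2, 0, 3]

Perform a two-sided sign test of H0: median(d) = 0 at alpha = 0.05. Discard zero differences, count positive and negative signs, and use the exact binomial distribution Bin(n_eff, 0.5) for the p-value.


Step 1: Discard zero differences. Original n = 8; n_eff = number of nonzero differences = 6.
Nonzero differences (with sign): +8, -5, -6, -2, +2, +3
Step 2: Count signs: positive = 3, negative = 3.
Step 3: Under H0: P(positive) = 0.5, so the number of positives S ~ Bin(6, 0.5).
Step 4: Two-sided exact p-value = sum of Bin(6,0.5) probabilities at or below the observed probability = 1.000000.
Step 5: alpha = 0.05. fail to reject H0.

n_eff = 6, pos = 3, neg = 3, p = 1.000000, fail to reject H0.


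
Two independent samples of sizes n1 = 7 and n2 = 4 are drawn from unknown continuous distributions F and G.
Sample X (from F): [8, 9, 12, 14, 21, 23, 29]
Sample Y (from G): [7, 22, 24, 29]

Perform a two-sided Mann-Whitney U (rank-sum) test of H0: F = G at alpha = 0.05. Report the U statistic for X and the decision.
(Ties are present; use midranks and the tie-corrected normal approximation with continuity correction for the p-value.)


Step 1: Combine and sort all 11 observations; assign midranks.
sorted (value, group): (7,Y), (8,X), (9,X), (12,X), (14,X), (21,X), (22,Y), (23,X), (24,Y), (29,X), (29,Y)
ranks: 7->1, 8->2, 9->3, 12->4, 14->5, 21->6, 22->7, 23->8, 24->9, 29->10.5, 29->10.5
Step 2: Rank sum for X: R1 = 2 + 3 + 4 + 5 + 6 + 8 + 10.5 = 38.5.
Step 3: U_X = R1 - n1(n1+1)/2 = 38.5 - 7*8/2 = 38.5 - 28 = 10.5.
       U_Y = n1*n2 - U_X = 28 - 10.5 = 17.5.
Step 4: Ties are present, so use the tie-corrected normal approximation (with continuity correction) for the p-value.
Step 5: p-value = 0.569872; compare to alpha = 0.05. fail to reject H0.

U_X = 10.5, p = 0.569872, fail to reject H0 at alpha = 0.05.


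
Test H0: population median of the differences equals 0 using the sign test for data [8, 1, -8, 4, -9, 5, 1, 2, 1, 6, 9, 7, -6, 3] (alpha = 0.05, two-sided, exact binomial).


Step 1: Discard zero differences. Original n = 14; n_eff = number of nonzero differences = 14.
Nonzero differences (with sign): +8, +1, -8, +4, -9, +5, +1, +2, +1, +6, +9, +7, -6, +3
Step 2: Count signs: positive = 11, negative = 3.
Step 3: Under H0: P(positive) = 0.5, so the number of positives S ~ Bin(14, 0.5).
Step 4: Two-sided exact p-value = sum of Bin(14,0.5) probabilities at or below the observed probability = 0.057373.
Step 5: alpha = 0.05. fail to reject H0.

n_eff = 14, pos = 11, neg = 3, p = 0.057373, fail to reject H0.


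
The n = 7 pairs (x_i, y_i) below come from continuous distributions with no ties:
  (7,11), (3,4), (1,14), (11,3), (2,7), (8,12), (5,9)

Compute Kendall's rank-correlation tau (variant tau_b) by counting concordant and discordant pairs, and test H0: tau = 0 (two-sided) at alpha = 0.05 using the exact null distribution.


Step 1: Enumerate the 21 unordered pairs (i,j) with i<j and classify each by sign(x_j-x_i) * sign(y_j-y_i).
  (1,2):dx=-4,dy=-7->C; (1,3):dx=-6,dy=+3->D; (1,4):dx=+4,dy=-8->D; (1,5):dx=-5,dy=-4->C
  (1,6):dx=+1,dy=+1->C; (1,7):dx=-2,dy=-2->C; (2,3):dx=-2,dy=+10->D; (2,4):dx=+8,dy=-1->D
  (2,5):dx=-1,dy=+3->D; (2,6):dx=+5,dy=+8->C; (2,7):dx=+2,dy=+5->C; (3,4):dx=+10,dy=-11->D
  (3,5):dx=+1,dy=-7->D; (3,6):dx=+7,dy=-2->D; (3,7):dx=+4,dy=-5->D; (4,5):dx=-9,dy=+4->D
  (4,6):dx=-3,dy=+9->D; (4,7):dx=-6,dy=+6->D; (5,6):dx=+6,dy=+5->C; (5,7):dx=+3,dy=+2->C
  (6,7):dx=-3,dy=-3->C
Step 2: C = 9, D = 12, total pairs = 21.
Step 3: tau = (C - D)/(n(n-1)/2) = (9 - 12)/21 = -0.142857.
Step 4: Exact two-sided p-value (enumerate n! = 5040 permutations of y under H0): p = 0.772619.
Step 5: alpha = 0.05. fail to reject H0.

tau_b = -0.1429 (C=9, D=12), p = 0.772619, fail to reject H0.


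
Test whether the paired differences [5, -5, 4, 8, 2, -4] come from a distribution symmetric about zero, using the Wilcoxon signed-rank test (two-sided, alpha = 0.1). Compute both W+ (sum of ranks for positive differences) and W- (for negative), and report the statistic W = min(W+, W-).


Step 1: Drop any zero differences (none here) and take |d_i|.
|d| = [5, 5, 4, 8, 2, 4]
Step 2: Midrank |d_i| (ties get averaged ranks).
ranks: |5|->4.5, |5|->4.5, |4|->2.5, |8|->6, |2|->1, |4|->2.5
Step 3: Attach original signs; sum ranks with positive sign and with negative sign.
W+ = 4.5 + 2.5 + 6 + 1 = 14
W- = 4.5 + 2.5 = 7
(Check: W+ + W- = 21 should equal n(n+1)/2 = 21.)
Step 4: Test statistic W = min(W+, W-) = 7.
Step 5: Ties in |d|, so use the tie-corrected normal approximation.
        E[W] = n(n+1)/4 = 6*7/4 = 10.5.
        Tie groups: |d|=4 (t=2), |d|=5 (t=2); sum(t^3 - t) = 12.
        Var[W] = n(n+1)(2n+1)/24 - sum(t^3-t)/48 = 546/24 - 12/48 = 22.5.
        z = (W - E[W]) / sqrt(Var[W]) = (7 - 10.5) / 4.7434 = -0.7379.
        Two-sided p = 2*Phi(z) = 0.460597.
Step 6: alpha = 0.1. fail to reject H0.

W+ = 14, W- = 7, W = min = 7, p = 0.460597, fail to reject H0.


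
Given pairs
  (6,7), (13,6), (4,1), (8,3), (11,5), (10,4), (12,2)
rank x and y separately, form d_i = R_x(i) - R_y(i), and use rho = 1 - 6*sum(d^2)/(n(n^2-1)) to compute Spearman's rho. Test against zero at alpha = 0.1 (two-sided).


Step 1: Rank x and y separately (midranks; no ties here).
rank(x): 6->2, 13->7, 4->1, 8->3, 11->5, 10->4, 12->6
rank(y): 7->7, 6->6, 1->1, 3->3, 5->5, 4->4, 2->2
Step 2: d_i = R_x(i) - R_y(i); compute d_i^2.
  (2-7)^2=25, (7-6)^2=1, (1-1)^2=0, (3-3)^2=0, (5-5)^2=0, (4-4)^2=0, (6-2)^2=16
sum(d^2) = 42.
Step 3: rho = 1 - 6*42 / (7*(7^2 - 1)) = 1 - 252/336 = 0.250000.
Step 4: Under H0, t = rho * sqrt((n-2)/(1-rho^2)) = 0.5774 ~ t(5).
Step 5: Two-sided p-value from the t-distribution with 5 df = 0.588724.
Step 6: alpha = 0.1. fail to reject H0.

rho = 0.2500, p = 0.588724, fail to reject H0 at alpha = 0.1.


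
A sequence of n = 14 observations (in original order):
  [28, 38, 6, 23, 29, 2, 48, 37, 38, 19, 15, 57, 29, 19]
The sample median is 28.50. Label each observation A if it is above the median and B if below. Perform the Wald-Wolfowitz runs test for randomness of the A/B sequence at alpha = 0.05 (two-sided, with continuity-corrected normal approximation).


Step 1: Compute median = 28.50; label A = above, B = below.
Labels in order: BABBABAAABBAAB  (n_A = 7, n_B = 7)
Step 2: Count runs R = 9.
Step 3: Under H0 (random ordering), E[R] = 2*n_A*n_B/(n_A+n_B) + 1 = 2*7*7/14 + 1 = 8.0000.
        Var[R] = 2*n_A*n_B*(2*n_A*n_B - n_A - n_B) / ((n_A+n_B)^2 * (n_A+n_B-1)) = 8232/2548 = 3.2308.
        SD[R] = 1.7974.
Step 4: Continuity-corrected z = (R - 0.5 - E[R]) / SD[R] = (9 - 0.5 - 8.0000) / 1.7974 = 0.2782.
Step 5: Two-sided p-value via normal approximation = 2*(1 - Phi(|z|)) = 0.780879.
Step 6: alpha = 0.05. fail to reject H0.

R = 9, z = 0.2782, p = 0.780879, fail to reject H0.


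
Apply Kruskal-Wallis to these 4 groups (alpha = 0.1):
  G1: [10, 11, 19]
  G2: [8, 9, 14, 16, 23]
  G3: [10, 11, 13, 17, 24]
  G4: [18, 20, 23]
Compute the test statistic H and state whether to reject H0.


Step 1: Combine all N = 16 observations and assign midranks.
sorted (value, group, rank): (8,G2,1), (9,G2,2), (10,G1,3.5), (10,G3,3.5), (11,G1,5.5), (11,G3,5.5), (13,G3,7), (14,G2,8), (16,G2,9), (17,G3,10), (18,G4,11), (19,G1,12), (20,G4,13), (23,G2,14.5), (23,G4,14.5), (24,G3,16)
Step 2: Sum ranks within each group.
R_1 = 21 (n_1 = 3)
R_2 = 34.5 (n_2 = 5)
R_3 = 42 (n_3 = 5)
R_4 = 38.5 (n_4 = 3)
Step 3: H = 12/(N(N+1)) * sum(R_i^2/n_i) - 3(N+1)
     = 12/(16*17) * (21^2/3 + 34.5^2/5 + 42^2/5 + 38.5^2/3) - 3*17
     = 0.044118 * 1231.93 - 51
     = 3.350000.
Step 4: Ties present; correction factor C = 1 - 18/(16^3 - 16) = 0.995588. Corrected H = 3.350000 / 0.995588 = 3.364845.
Step 5: Under H0, H ~ chi^2(3); p-value = 0.338719.
Step 6: alpha = 0.1. fail to reject H0.

H = 3.3648, df = 3, p = 0.338719, fail to reject H0.


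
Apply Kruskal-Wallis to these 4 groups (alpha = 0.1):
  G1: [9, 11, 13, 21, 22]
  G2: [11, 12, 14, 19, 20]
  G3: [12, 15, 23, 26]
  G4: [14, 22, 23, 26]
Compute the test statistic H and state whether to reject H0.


Step 1: Combine all N = 18 observations and assign midranks.
sorted (value, group, rank): (9,G1,1), (11,G1,2.5), (11,G2,2.5), (12,G2,4.5), (12,G3,4.5), (13,G1,6), (14,G2,7.5), (14,G4,7.5), (15,G3,9), (19,G2,10), (20,G2,11), (21,G1,12), (22,G1,13.5), (22,G4,13.5), (23,G3,15.5), (23,G4,15.5), (26,G3,17.5), (26,G4,17.5)
Step 2: Sum ranks within each group.
R_1 = 35 (n_1 = 5)
R_2 = 35.5 (n_2 = 5)
R_3 = 46.5 (n_3 = 4)
R_4 = 54 (n_4 = 4)
Step 3: H = 12/(N(N+1)) * sum(R_i^2/n_i) - 3(N+1)
     = 12/(18*19) * (35^2/5 + 35.5^2/5 + 46.5^2/4 + 54^2/4) - 3*19
     = 0.035088 * 1766.61 - 57
     = 4.986404.
Step 4: Ties present; correction factor C = 1 - 36/(18^3 - 18) = 0.993808. Corrected H = 4.986404 / 0.993808 = 5.017471.
Step 5: Under H0, H ~ chi^2(3); p-value = 0.170522.
Step 6: alpha = 0.1. fail to reject H0.

H = 5.0175, df = 3, p = 0.170522, fail to reject H0.


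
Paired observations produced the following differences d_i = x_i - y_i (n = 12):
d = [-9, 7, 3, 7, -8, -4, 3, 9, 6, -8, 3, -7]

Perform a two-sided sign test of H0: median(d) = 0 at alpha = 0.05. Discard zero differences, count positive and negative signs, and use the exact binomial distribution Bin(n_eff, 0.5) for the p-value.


Step 1: Discard zero differences. Original n = 12; n_eff = number of nonzero differences = 12.
Nonzero differences (with sign): -9, +7, +3, +7, -8, -4, +3, +9, +6, -8, +3, -7
Step 2: Count signs: positive = 7, negative = 5.
Step 3: Under H0: P(positive) = 0.5, so the number of positives S ~ Bin(12, 0.5).
Step 4: Two-sided exact p-value = sum of Bin(12,0.5) probabilities at or below the observed probability = 0.774414.
Step 5: alpha = 0.05. fail to reject H0.

n_eff = 12, pos = 7, neg = 5, p = 0.774414, fail to reject H0.


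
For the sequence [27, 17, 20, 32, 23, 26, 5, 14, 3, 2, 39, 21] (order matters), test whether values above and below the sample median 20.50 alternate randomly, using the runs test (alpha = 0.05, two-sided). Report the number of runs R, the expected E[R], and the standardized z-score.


Step 1: Compute median = 20.50; label A = above, B = below.
Labels in order: ABBAAABBBBAA  (n_A = 6, n_B = 6)
Step 2: Count runs R = 5.
Step 3: Under H0 (random ordering), E[R] = 2*n_A*n_B/(n_A+n_B) + 1 = 2*6*6/12 + 1 = 7.0000.
        Var[R] = 2*n_A*n_B*(2*n_A*n_B - n_A - n_B) / ((n_A+n_B)^2 * (n_A+n_B-1)) = 4320/1584 = 2.7273.
        SD[R] = 1.6514.
Step 4: Continuity-corrected z = (R + 0.5 - E[R]) / SD[R] = (5 + 0.5 - 7.0000) / 1.6514 = -0.9083.
Step 5: Two-sided p-value via normal approximation = 2*(1 - Phi(|z|)) = 0.363722.
Step 6: alpha = 0.05. fail to reject H0.

R = 5, z = -0.9083, p = 0.363722, fail to reject H0.


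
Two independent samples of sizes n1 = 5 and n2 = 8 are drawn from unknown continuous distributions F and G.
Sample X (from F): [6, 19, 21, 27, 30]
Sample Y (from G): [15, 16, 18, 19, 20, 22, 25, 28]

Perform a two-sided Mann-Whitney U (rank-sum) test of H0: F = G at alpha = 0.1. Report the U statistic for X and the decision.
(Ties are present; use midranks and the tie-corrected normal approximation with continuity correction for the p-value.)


Step 1: Combine and sort all 13 observations; assign midranks.
sorted (value, group): (6,X), (15,Y), (16,Y), (18,Y), (19,X), (19,Y), (20,Y), (21,X), (22,Y), (25,Y), (27,X), (28,Y), (30,X)
ranks: 6->1, 15->2, 16->3, 18->4, 19->5.5, 19->5.5, 20->7, 21->8, 22->9, 25->10, 27->11, 28->12, 30->13
Step 2: Rank sum for X: R1 = 1 + 5.5 + 8 + 11 + 13 = 38.5.
Step 3: U_X = R1 - n1(n1+1)/2 = 38.5 - 5*6/2 = 38.5 - 15 = 23.5.
       U_Y = n1*n2 - U_X = 40 - 23.5 = 16.5.
Step 4: Ties are present, so use the tie-corrected normal approximation (with continuity correction) for the p-value.
Step 5: p-value = 0.660111; compare to alpha = 0.1. fail to reject H0.

U_X = 23.5, p = 0.660111, fail to reject H0 at alpha = 0.1.


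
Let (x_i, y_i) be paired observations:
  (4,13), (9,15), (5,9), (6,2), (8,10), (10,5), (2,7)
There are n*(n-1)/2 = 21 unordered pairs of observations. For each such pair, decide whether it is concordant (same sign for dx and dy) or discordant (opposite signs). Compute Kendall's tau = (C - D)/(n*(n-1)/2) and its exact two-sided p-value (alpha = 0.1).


Step 1: Enumerate the 21 unordered pairs (i,j) with i<j and classify each by sign(x_j-x_i) * sign(y_j-y_i).
  (1,2):dx=+5,dy=+2->C; (1,3):dx=+1,dy=-4->D; (1,4):dx=+2,dy=-11->D; (1,5):dx=+4,dy=-3->D
  (1,6):dx=+6,dy=-8->D; (1,7):dx=-2,dy=-6->C; (2,3):dx=-4,dy=-6->C; (2,4):dx=-3,dy=-13->C
  (2,5):dx=-1,dy=-5->C; (2,6):dx=+1,dy=-10->D; (2,7):dx=-7,dy=-8->C; (3,4):dx=+1,dy=-7->D
  (3,5):dx=+3,dy=+1->C; (3,6):dx=+5,dy=-4->D; (3,7):dx=-3,dy=-2->C; (4,5):dx=+2,dy=+8->C
  (4,6):dx=+4,dy=+3->C; (4,7):dx=-4,dy=+5->D; (5,6):dx=+2,dy=-5->D; (5,7):dx=-6,dy=-3->C
  (6,7):dx=-8,dy=+2->D
Step 2: C = 11, D = 10, total pairs = 21.
Step 3: tau = (C - D)/(n(n-1)/2) = (11 - 10)/21 = 0.047619.
Step 4: Exact two-sided p-value (enumerate n! = 5040 permutations of y under H0): p = 1.000000.
Step 5: alpha = 0.1. fail to reject H0.

tau_b = 0.0476 (C=11, D=10), p = 1.000000, fail to reject H0.


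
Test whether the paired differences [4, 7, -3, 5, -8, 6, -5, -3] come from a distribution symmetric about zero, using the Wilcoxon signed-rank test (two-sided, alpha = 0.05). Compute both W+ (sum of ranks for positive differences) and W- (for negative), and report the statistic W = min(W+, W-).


Step 1: Drop any zero differences (none here) and take |d_i|.
|d| = [4, 7, 3, 5, 8, 6, 5, 3]
Step 2: Midrank |d_i| (ties get averaged ranks).
ranks: |4|->3, |7|->7, |3|->1.5, |5|->4.5, |8|->8, |6|->6, |5|->4.5, |3|->1.5
Step 3: Attach original signs; sum ranks with positive sign and with negative sign.
W+ = 3 + 7 + 4.5 + 6 = 20.5
W- = 1.5 + 8 + 4.5 + 1.5 = 15.5
(Check: W+ + W- = 36 should equal n(n+1)/2 = 36.)
Step 4: Test statistic W = min(W+, W-) = 15.5.
Step 5: Ties in |d|, so use the tie-corrected normal approximation.
        E[W] = n(n+1)/4 = 8*9/4 = 18.
        Tie groups: |d|=3 (t=2), |d|=5 (t=2); sum(t^3 - t) = 12.
        Var[W] = n(n+1)(2n+1)/24 - sum(t^3-t)/48 = 1224/24 - 12/48 = 50.75.
        z = (W - E[W]) / sqrt(Var[W]) = (15.5 - 18) / 7.1239 = -0.3509.
        Two-sided p = 2*Phi(z) = 0.725640.
Step 6: alpha = 0.05. fail to reject H0.

W+ = 20.5, W- = 15.5, W = min = 15.5, p = 0.725640, fail to reject H0.


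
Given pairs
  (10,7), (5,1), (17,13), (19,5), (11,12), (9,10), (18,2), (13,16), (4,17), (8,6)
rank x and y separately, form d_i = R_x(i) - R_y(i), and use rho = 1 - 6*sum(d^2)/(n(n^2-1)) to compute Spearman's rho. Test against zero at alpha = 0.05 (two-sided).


Step 1: Rank x and y separately (midranks; no ties here).
rank(x): 10->5, 5->2, 17->8, 19->10, 11->6, 9->4, 18->9, 13->7, 4->1, 8->3
rank(y): 7->5, 1->1, 13->8, 5->3, 12->7, 10->6, 2->2, 16->9, 17->10, 6->4
Step 2: d_i = R_x(i) - R_y(i); compute d_i^2.
  (5-5)^2=0, (2-1)^2=1, (8-8)^2=0, (10-3)^2=49, (6-7)^2=1, (4-6)^2=4, (9-2)^2=49, (7-9)^2=4, (1-10)^2=81, (3-4)^2=1
sum(d^2) = 190.
Step 3: rho = 1 - 6*190 / (10*(10^2 - 1)) = 1 - 1140/990 = -0.151515.
Step 4: Under H0, t = rho * sqrt((n-2)/(1-rho^2)) = -0.4336 ~ t(8).
Step 5: Two-sided p-value from the t-distribution with 8 df = 0.676065.
Step 6: alpha = 0.05. fail to reject H0.

rho = -0.1515, p = 0.676065, fail to reject H0 at alpha = 0.05.


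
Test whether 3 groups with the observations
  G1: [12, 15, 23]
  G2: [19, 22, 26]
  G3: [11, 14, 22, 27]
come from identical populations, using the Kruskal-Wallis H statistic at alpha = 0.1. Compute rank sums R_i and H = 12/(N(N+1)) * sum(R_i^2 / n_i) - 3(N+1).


Step 1: Combine all N = 10 observations and assign midranks.
sorted (value, group, rank): (11,G3,1), (12,G1,2), (14,G3,3), (15,G1,4), (19,G2,5), (22,G2,6.5), (22,G3,6.5), (23,G1,8), (26,G2,9), (27,G3,10)
Step 2: Sum ranks within each group.
R_1 = 14 (n_1 = 3)
R_2 = 20.5 (n_2 = 3)
R_3 = 20.5 (n_3 = 4)
Step 3: H = 12/(N(N+1)) * sum(R_i^2/n_i) - 3(N+1)
     = 12/(10*11) * (14^2/3 + 20.5^2/3 + 20.5^2/4) - 3*11
     = 0.109091 * 310.479 - 33
     = 0.870455.
Step 4: Ties present; correction factor C = 1 - 6/(10^3 - 10) = 0.993939. Corrected H = 0.870455 / 0.993939 = 0.875762.
Step 5: Under H0, H ~ chi^2(2); p-value = 0.645403.
Step 6: alpha = 0.1. fail to reject H0.

H = 0.8758, df = 2, p = 0.645403, fail to reject H0.


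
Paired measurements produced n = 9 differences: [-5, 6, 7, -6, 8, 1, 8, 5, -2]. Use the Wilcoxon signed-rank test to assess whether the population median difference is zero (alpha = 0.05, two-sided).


Step 1: Drop any zero differences (none here) and take |d_i|.
|d| = [5, 6, 7, 6, 8, 1, 8, 5, 2]
Step 2: Midrank |d_i| (ties get averaged ranks).
ranks: |5|->3.5, |6|->5.5, |7|->7, |6|->5.5, |8|->8.5, |1|->1, |8|->8.5, |5|->3.5, |2|->2
Step 3: Attach original signs; sum ranks with positive sign and with negative sign.
W+ = 5.5 + 7 + 8.5 + 1 + 8.5 + 3.5 = 34
W- = 3.5 + 5.5 + 2 = 11
(Check: W+ + W- = 45 should equal n(n+1)/2 = 45.)
Step 4: Test statistic W = min(W+, W-) = 11.
Step 5: Ties in |d|, so use the tie-corrected normal approximation.
        E[W] = n(n+1)/4 = 9*10/4 = 22.5.
        Tie groups: |d|=5 (t=2), |d|=6 (t=2), |d|=8 (t=2); sum(t^3 - t) = 18.
        Var[W] = n(n+1)(2n+1)/24 - sum(t^3-t)/48 = 1710/24 - 18/48 = 70.875.
        z = (W - E[W]) / sqrt(Var[W]) = (11 - 22.5) / 8.4187 = -1.3660.
        Two-sided p = 2*Phi(z) = 0.171938.
Step 6: alpha = 0.05. fail to reject H0.

W+ = 34, W- = 11, W = min = 11, p = 0.171938, fail to reject H0.


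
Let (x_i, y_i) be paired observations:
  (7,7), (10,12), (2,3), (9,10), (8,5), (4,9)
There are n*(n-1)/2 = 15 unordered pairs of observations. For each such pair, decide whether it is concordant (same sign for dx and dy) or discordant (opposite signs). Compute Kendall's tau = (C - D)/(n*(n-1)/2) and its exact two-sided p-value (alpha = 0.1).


Step 1: Enumerate the 15 unordered pairs (i,j) with i<j and classify each by sign(x_j-x_i) * sign(y_j-y_i).
  (1,2):dx=+3,dy=+5->C; (1,3):dx=-5,dy=-4->C; (1,4):dx=+2,dy=+3->C; (1,5):dx=+1,dy=-2->D
  (1,6):dx=-3,dy=+2->D; (2,3):dx=-8,dy=-9->C; (2,4):dx=-1,dy=-2->C; (2,5):dx=-2,dy=-7->C
  (2,6):dx=-6,dy=-3->C; (3,4):dx=+7,dy=+7->C; (3,5):dx=+6,dy=+2->C; (3,6):dx=+2,dy=+6->C
  (4,5):dx=-1,dy=-5->C; (4,6):dx=-5,dy=-1->C; (5,6):dx=-4,dy=+4->D
Step 2: C = 12, D = 3, total pairs = 15.
Step 3: tau = (C - D)/(n(n-1)/2) = (12 - 3)/15 = 0.600000.
Step 4: Exact two-sided p-value (enumerate n! = 720 permutations of y under H0): p = 0.136111.
Step 5: alpha = 0.1. fail to reject H0.

tau_b = 0.6000 (C=12, D=3), p = 0.136111, fail to reject H0.


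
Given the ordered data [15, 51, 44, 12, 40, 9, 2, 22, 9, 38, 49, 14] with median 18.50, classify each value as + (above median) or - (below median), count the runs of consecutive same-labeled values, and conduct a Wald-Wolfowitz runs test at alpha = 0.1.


Step 1: Compute median = 18.50; label A = above, B = below.
Labels in order: BAABABBABAAB  (n_A = 6, n_B = 6)
Step 2: Count runs R = 9.
Step 3: Under H0 (random ordering), E[R] = 2*n_A*n_B/(n_A+n_B) + 1 = 2*6*6/12 + 1 = 7.0000.
        Var[R] = 2*n_A*n_B*(2*n_A*n_B - n_A - n_B) / ((n_A+n_B)^2 * (n_A+n_B-1)) = 4320/1584 = 2.7273.
        SD[R] = 1.6514.
Step 4: Continuity-corrected z = (R - 0.5 - E[R]) / SD[R] = (9 - 0.5 - 7.0000) / 1.6514 = 0.9083.
Step 5: Two-sided p-value via normal approximation = 2*(1 - Phi(|z|)) = 0.363722.
Step 6: alpha = 0.1. fail to reject H0.

R = 9, z = 0.9083, p = 0.363722, fail to reject H0.


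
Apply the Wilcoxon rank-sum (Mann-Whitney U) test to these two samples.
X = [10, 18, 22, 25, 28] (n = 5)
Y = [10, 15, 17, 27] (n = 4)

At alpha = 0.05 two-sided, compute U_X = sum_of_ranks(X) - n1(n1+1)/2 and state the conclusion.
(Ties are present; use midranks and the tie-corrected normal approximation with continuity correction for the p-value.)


Step 1: Combine and sort all 9 observations; assign midranks.
sorted (value, group): (10,X), (10,Y), (15,Y), (17,Y), (18,X), (22,X), (25,X), (27,Y), (28,X)
ranks: 10->1.5, 10->1.5, 15->3, 17->4, 18->5, 22->6, 25->7, 27->8, 28->9
Step 2: Rank sum for X: R1 = 1.5 + 5 + 6 + 7 + 9 = 28.5.
Step 3: U_X = R1 - n1(n1+1)/2 = 28.5 - 5*6/2 = 28.5 - 15 = 13.5.
       U_Y = n1*n2 - U_X = 20 - 13.5 = 6.5.
Step 4: Ties are present, so use the tie-corrected normal approximation (with continuity correction) for the p-value.
Step 5: p-value = 0.460558; compare to alpha = 0.05. fail to reject H0.

U_X = 13.5, p = 0.460558, fail to reject H0 at alpha = 0.05.


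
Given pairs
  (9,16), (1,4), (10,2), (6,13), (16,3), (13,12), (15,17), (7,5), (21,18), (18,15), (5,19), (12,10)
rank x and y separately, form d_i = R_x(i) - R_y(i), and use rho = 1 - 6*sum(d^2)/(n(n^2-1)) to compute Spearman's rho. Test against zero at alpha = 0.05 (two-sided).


Step 1: Rank x and y separately (midranks; no ties here).
rank(x): 9->5, 1->1, 10->6, 6->3, 16->10, 13->8, 15->9, 7->4, 21->12, 18->11, 5->2, 12->7
rank(y): 16->9, 4->3, 2->1, 13->7, 3->2, 12->6, 17->10, 5->4, 18->11, 15->8, 19->12, 10->5
Step 2: d_i = R_x(i) - R_y(i); compute d_i^2.
  (5-9)^2=16, (1-3)^2=4, (6-1)^2=25, (3-7)^2=16, (10-2)^2=64, (8-6)^2=4, (9-10)^2=1, (4-4)^2=0, (12-11)^2=1, (11-8)^2=9, (2-12)^2=100, (7-5)^2=4
sum(d^2) = 244.
Step 3: rho = 1 - 6*244 / (12*(12^2 - 1)) = 1 - 1464/1716 = 0.146853.
Step 4: Under H0, t = rho * sqrt((n-2)/(1-rho^2)) = 0.4695 ~ t(10).
Step 5: Two-sided p-value from the t-distribution with 10 df = 0.648796.
Step 6: alpha = 0.05. fail to reject H0.

rho = 0.1469, p = 0.648796, fail to reject H0 at alpha = 0.05.


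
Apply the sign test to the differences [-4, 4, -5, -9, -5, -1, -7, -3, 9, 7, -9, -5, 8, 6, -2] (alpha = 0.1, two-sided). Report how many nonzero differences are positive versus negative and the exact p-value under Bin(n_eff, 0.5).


Step 1: Discard zero differences. Original n = 15; n_eff = number of nonzero differences = 15.
Nonzero differences (with sign): -4, +4, -5, -9, -5, -1, -7, -3, +9, +7, -9, -5, +8, +6, -2
Step 2: Count signs: positive = 5, negative = 10.
Step 3: Under H0: P(positive) = 0.5, so the number of positives S ~ Bin(15, 0.5).
Step 4: Two-sided exact p-value = sum of Bin(15,0.5) probabilities at or below the observed probability = 0.301758.
Step 5: alpha = 0.1. fail to reject H0.

n_eff = 15, pos = 5, neg = 10, p = 0.301758, fail to reject H0.


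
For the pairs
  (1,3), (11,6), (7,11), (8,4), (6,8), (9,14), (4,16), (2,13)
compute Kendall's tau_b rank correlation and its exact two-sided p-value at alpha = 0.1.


Step 1: Enumerate the 28 unordered pairs (i,j) with i<j and classify each by sign(x_j-x_i) * sign(y_j-y_i).
  (1,2):dx=+10,dy=+3->C; (1,3):dx=+6,dy=+8->C; (1,4):dx=+7,dy=+1->C; (1,5):dx=+5,dy=+5->C
  (1,6):dx=+8,dy=+11->C; (1,7):dx=+3,dy=+13->C; (1,8):dx=+1,dy=+10->C; (2,3):dx=-4,dy=+5->D
  (2,4):dx=-3,dy=-2->C; (2,5):dx=-5,dy=+2->D; (2,6):dx=-2,dy=+8->D; (2,7):dx=-7,dy=+10->D
  (2,8):dx=-9,dy=+7->D; (3,4):dx=+1,dy=-7->D; (3,5):dx=-1,dy=-3->C; (3,6):dx=+2,dy=+3->C
  (3,7):dx=-3,dy=+5->D; (3,8):dx=-5,dy=+2->D; (4,5):dx=-2,dy=+4->D; (4,6):dx=+1,dy=+10->C
  (4,7):dx=-4,dy=+12->D; (4,8):dx=-6,dy=+9->D; (5,6):dx=+3,dy=+6->C; (5,7):dx=-2,dy=+8->D
  (5,8):dx=-4,dy=+5->D; (6,7):dx=-5,dy=+2->D; (6,8):dx=-7,dy=-1->C; (7,8):dx=-2,dy=-3->C
Step 2: C = 14, D = 14, total pairs = 28.
Step 3: tau = (C - D)/(n(n-1)/2) = (14 - 14)/28 = 0.000000.
Step 4: Exact two-sided p-value (enumerate n! = 40320 permutations of y under H0): p = 1.000000.
Step 5: alpha = 0.1. fail to reject H0.

tau_b = 0.0000 (C=14, D=14), p = 1.000000, fail to reject H0.


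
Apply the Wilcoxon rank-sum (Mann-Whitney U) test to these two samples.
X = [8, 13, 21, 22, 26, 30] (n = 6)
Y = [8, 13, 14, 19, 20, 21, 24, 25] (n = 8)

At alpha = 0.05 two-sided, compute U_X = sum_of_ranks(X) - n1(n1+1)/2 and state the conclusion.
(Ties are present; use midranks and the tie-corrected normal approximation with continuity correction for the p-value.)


Step 1: Combine and sort all 14 observations; assign midranks.
sorted (value, group): (8,X), (8,Y), (13,X), (13,Y), (14,Y), (19,Y), (20,Y), (21,X), (21,Y), (22,X), (24,Y), (25,Y), (26,X), (30,X)
ranks: 8->1.5, 8->1.5, 13->3.5, 13->3.5, 14->5, 19->6, 20->7, 21->8.5, 21->8.5, 22->10, 24->11, 25->12, 26->13, 30->14
Step 2: Rank sum for X: R1 = 1.5 + 3.5 + 8.5 + 10 + 13 + 14 = 50.5.
Step 3: U_X = R1 - n1(n1+1)/2 = 50.5 - 6*7/2 = 50.5 - 21 = 29.5.
       U_Y = n1*n2 - U_X = 48 - 29.5 = 18.5.
Step 4: Ties are present, so use the tie-corrected normal approximation (with continuity correction) for the p-value.
Step 5: p-value = 0.517221; compare to alpha = 0.05. fail to reject H0.

U_X = 29.5, p = 0.517221, fail to reject H0 at alpha = 0.05.


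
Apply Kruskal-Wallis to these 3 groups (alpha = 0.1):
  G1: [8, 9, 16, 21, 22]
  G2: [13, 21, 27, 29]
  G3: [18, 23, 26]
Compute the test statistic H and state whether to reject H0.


Step 1: Combine all N = 12 observations and assign midranks.
sorted (value, group, rank): (8,G1,1), (9,G1,2), (13,G2,3), (16,G1,4), (18,G3,5), (21,G1,6.5), (21,G2,6.5), (22,G1,8), (23,G3,9), (26,G3,10), (27,G2,11), (29,G2,12)
Step 2: Sum ranks within each group.
R_1 = 21.5 (n_1 = 5)
R_2 = 32.5 (n_2 = 4)
R_3 = 24 (n_3 = 3)
Step 3: H = 12/(N(N+1)) * sum(R_i^2/n_i) - 3(N+1)
     = 12/(12*13) * (21.5^2/5 + 32.5^2/4 + 24^2/3) - 3*13
     = 0.076923 * 548.513 - 39
     = 3.193269.
Step 4: Ties present; correction factor C = 1 - 6/(12^3 - 12) = 0.996503. Corrected H = 3.193269 / 0.996503 = 3.204474.
Step 5: Under H0, H ~ chi^2(2); p-value = 0.201445.
Step 6: alpha = 0.1. fail to reject H0.

H = 3.2045, df = 2, p = 0.201445, fail to reject H0.


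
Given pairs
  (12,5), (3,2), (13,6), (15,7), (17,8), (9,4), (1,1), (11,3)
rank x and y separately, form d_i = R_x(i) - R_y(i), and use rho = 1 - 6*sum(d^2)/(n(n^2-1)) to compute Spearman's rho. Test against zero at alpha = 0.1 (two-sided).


Step 1: Rank x and y separately (midranks; no ties here).
rank(x): 12->5, 3->2, 13->6, 15->7, 17->8, 9->3, 1->1, 11->4
rank(y): 5->5, 2->2, 6->6, 7->7, 8->8, 4->4, 1->1, 3->3
Step 2: d_i = R_x(i) - R_y(i); compute d_i^2.
  (5-5)^2=0, (2-2)^2=0, (6-6)^2=0, (7-7)^2=0, (8-8)^2=0, (3-4)^2=1, (1-1)^2=0, (4-3)^2=1
sum(d^2) = 2.
Step 3: rho = 1 - 6*2 / (8*(8^2 - 1)) = 1 - 12/504 = 0.976190.
Step 4: Under H0, t = rho * sqrt((n-2)/(1-rho^2)) = 11.0235 ~ t(6).
Step 5: Two-sided p-value from the t-distribution with 6 df = 0.000033.
Step 6: alpha = 0.1. reject H0.

rho = 0.9762, p = 0.000033, reject H0 at alpha = 0.1.


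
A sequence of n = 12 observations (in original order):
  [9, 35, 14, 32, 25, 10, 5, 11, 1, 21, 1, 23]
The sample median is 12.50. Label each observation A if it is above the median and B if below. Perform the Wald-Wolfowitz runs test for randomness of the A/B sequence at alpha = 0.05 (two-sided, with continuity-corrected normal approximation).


Step 1: Compute median = 12.50; label A = above, B = below.
Labels in order: BAAAABBBBABA  (n_A = 6, n_B = 6)
Step 2: Count runs R = 6.
Step 3: Under H0 (random ordering), E[R] = 2*n_A*n_B/(n_A+n_B) + 1 = 2*6*6/12 + 1 = 7.0000.
        Var[R] = 2*n_A*n_B*(2*n_A*n_B - n_A - n_B) / ((n_A+n_B)^2 * (n_A+n_B-1)) = 4320/1584 = 2.7273.
        SD[R] = 1.6514.
Step 4: Continuity-corrected z = (R + 0.5 - E[R]) / SD[R] = (6 + 0.5 - 7.0000) / 1.6514 = -0.3028.
Step 5: Two-sided p-value via normal approximation = 2*(1 - Phi(|z|)) = 0.762069.
Step 6: alpha = 0.05. fail to reject H0.

R = 6, z = -0.3028, p = 0.762069, fail to reject H0.


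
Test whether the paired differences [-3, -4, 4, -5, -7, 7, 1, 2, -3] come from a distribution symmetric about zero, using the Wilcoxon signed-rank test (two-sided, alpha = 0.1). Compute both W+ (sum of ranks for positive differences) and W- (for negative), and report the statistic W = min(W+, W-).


Step 1: Drop any zero differences (none here) and take |d_i|.
|d| = [3, 4, 4, 5, 7, 7, 1, 2, 3]
Step 2: Midrank |d_i| (ties get averaged ranks).
ranks: |3|->3.5, |4|->5.5, |4|->5.5, |5|->7, |7|->8.5, |7|->8.5, |1|->1, |2|->2, |3|->3.5
Step 3: Attach original signs; sum ranks with positive sign and with negative sign.
W+ = 5.5 + 8.5 + 1 + 2 = 17
W- = 3.5 + 5.5 + 7 + 8.5 + 3.5 = 28
(Check: W+ + W- = 45 should equal n(n+1)/2 = 45.)
Step 4: Test statistic W = min(W+, W-) = 17.
Step 5: Ties in |d|, so use the tie-corrected normal approximation.
        E[W] = n(n+1)/4 = 9*10/4 = 22.5.
        Tie groups: |d|=3 (t=2), |d|=4 (t=2), |d|=7 (t=2); sum(t^3 - t) = 18.
        Var[W] = n(n+1)(2n+1)/24 - sum(t^3-t)/48 = 1710/24 - 18/48 = 70.875.
        z = (W - E[W]) / sqrt(Var[W]) = (17 - 22.5) / 8.4187 = -0.6533.
        Two-sided p = 2*Phi(z) = 0.513560.
Step 6: alpha = 0.1. fail to reject H0.

W+ = 17, W- = 28, W = min = 17, p = 0.513560, fail to reject H0.


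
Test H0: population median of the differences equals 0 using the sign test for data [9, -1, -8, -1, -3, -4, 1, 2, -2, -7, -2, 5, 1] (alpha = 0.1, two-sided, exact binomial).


Step 1: Discard zero differences. Original n = 13; n_eff = number of nonzero differences = 13.
Nonzero differences (with sign): +9, -1, -8, -1, -3, -4, +1, +2, -2, -7, -2, +5, +1
Step 2: Count signs: positive = 5, negative = 8.
Step 3: Under H0: P(positive) = 0.5, so the number of positives S ~ Bin(13, 0.5).
Step 4: Two-sided exact p-value = sum of Bin(13,0.5) probabilities at or below the observed probability = 0.581055.
Step 5: alpha = 0.1. fail to reject H0.

n_eff = 13, pos = 5, neg = 8, p = 0.581055, fail to reject H0.


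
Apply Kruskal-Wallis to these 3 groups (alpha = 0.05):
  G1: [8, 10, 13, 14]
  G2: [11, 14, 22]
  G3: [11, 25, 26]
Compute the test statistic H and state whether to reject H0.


Step 1: Combine all N = 10 observations and assign midranks.
sorted (value, group, rank): (8,G1,1), (10,G1,2), (11,G2,3.5), (11,G3,3.5), (13,G1,5), (14,G1,6.5), (14,G2,6.5), (22,G2,8), (25,G3,9), (26,G3,10)
Step 2: Sum ranks within each group.
R_1 = 14.5 (n_1 = 4)
R_2 = 18 (n_2 = 3)
R_3 = 22.5 (n_3 = 3)
Step 3: H = 12/(N(N+1)) * sum(R_i^2/n_i) - 3(N+1)
     = 12/(10*11) * (14.5^2/4 + 18^2/3 + 22.5^2/3) - 3*11
     = 0.109091 * 329.312 - 33
     = 2.925000.
Step 4: Ties present; correction factor C = 1 - 12/(10^3 - 10) = 0.987879. Corrected H = 2.925000 / 0.987879 = 2.960890.
Step 5: Under H0, H ~ chi^2(2); p-value = 0.227536.
Step 6: alpha = 0.05. fail to reject H0.

H = 2.9609, df = 2, p = 0.227536, fail to reject H0.


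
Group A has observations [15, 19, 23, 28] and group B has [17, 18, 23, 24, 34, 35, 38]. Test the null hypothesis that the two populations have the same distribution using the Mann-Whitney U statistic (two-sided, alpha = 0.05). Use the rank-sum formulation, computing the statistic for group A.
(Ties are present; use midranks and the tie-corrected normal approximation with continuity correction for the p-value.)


Step 1: Combine and sort all 11 observations; assign midranks.
sorted (value, group): (15,X), (17,Y), (18,Y), (19,X), (23,X), (23,Y), (24,Y), (28,X), (34,Y), (35,Y), (38,Y)
ranks: 15->1, 17->2, 18->3, 19->4, 23->5.5, 23->5.5, 24->7, 28->8, 34->9, 35->10, 38->11
Step 2: Rank sum for X: R1 = 1 + 4 + 5.5 + 8 = 18.5.
Step 3: U_X = R1 - n1(n1+1)/2 = 18.5 - 4*5/2 = 18.5 - 10 = 8.5.
       U_Y = n1*n2 - U_X = 28 - 8.5 = 19.5.
Step 4: Ties are present, so use the tie-corrected normal approximation (with continuity correction) for the p-value.
Step 5: p-value = 0.343605; compare to alpha = 0.05. fail to reject H0.

U_X = 8.5, p = 0.343605, fail to reject H0 at alpha = 0.05.


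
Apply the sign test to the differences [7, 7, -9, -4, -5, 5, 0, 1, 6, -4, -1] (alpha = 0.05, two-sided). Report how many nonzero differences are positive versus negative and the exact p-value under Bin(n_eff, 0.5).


Step 1: Discard zero differences. Original n = 11; n_eff = number of nonzero differences = 10.
Nonzero differences (with sign): +7, +7, -9, -4, -5, +5, +1, +6, -4, -1
Step 2: Count signs: positive = 5, negative = 5.
Step 3: Under H0: P(positive) = 0.5, so the number of positives S ~ Bin(10, 0.5).
Step 4: Two-sided exact p-value = sum of Bin(10,0.5) probabilities at or below the observed probability = 1.000000.
Step 5: alpha = 0.05. fail to reject H0.

n_eff = 10, pos = 5, neg = 5, p = 1.000000, fail to reject H0.


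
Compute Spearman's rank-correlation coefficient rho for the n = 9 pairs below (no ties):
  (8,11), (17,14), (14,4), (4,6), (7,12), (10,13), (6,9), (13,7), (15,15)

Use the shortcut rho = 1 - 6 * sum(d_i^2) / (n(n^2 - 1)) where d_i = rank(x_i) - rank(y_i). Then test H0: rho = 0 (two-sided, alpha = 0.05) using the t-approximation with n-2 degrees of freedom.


Step 1: Rank x and y separately (midranks; no ties here).
rank(x): 8->4, 17->9, 14->7, 4->1, 7->3, 10->5, 6->2, 13->6, 15->8
rank(y): 11->5, 14->8, 4->1, 6->2, 12->6, 13->7, 9->4, 7->3, 15->9
Step 2: d_i = R_x(i) - R_y(i); compute d_i^2.
  (4-5)^2=1, (9-8)^2=1, (7-1)^2=36, (1-2)^2=1, (3-6)^2=9, (5-7)^2=4, (2-4)^2=4, (6-3)^2=9, (8-9)^2=1
sum(d^2) = 66.
Step 3: rho = 1 - 6*66 / (9*(9^2 - 1)) = 1 - 396/720 = 0.450000.
Step 4: Under H0, t = rho * sqrt((n-2)/(1-rho^2)) = 1.3332 ~ t(7).
Step 5: Two-sided p-value from the t-distribution with 7 df = 0.224216.
Step 6: alpha = 0.05. fail to reject H0.

rho = 0.4500, p = 0.224216, fail to reject H0 at alpha = 0.05.


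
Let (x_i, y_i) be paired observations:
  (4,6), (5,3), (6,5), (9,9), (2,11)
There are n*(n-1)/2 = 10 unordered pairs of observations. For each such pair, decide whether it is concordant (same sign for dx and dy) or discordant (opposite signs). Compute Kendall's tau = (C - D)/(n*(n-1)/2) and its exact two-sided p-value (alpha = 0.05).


Step 1: Enumerate the 10 unordered pairs (i,j) with i<j and classify each by sign(x_j-x_i) * sign(y_j-y_i).
  (1,2):dx=+1,dy=-3->D; (1,3):dx=+2,dy=-1->D; (1,4):dx=+5,dy=+3->C; (1,5):dx=-2,dy=+5->D
  (2,3):dx=+1,dy=+2->C; (2,4):dx=+4,dy=+6->C; (2,5):dx=-3,dy=+8->D; (3,4):dx=+3,dy=+4->C
  (3,5):dx=-4,dy=+6->D; (4,5):dx=-7,dy=+2->D
Step 2: C = 4, D = 6, total pairs = 10.
Step 3: tau = (C - D)/(n(n-1)/2) = (4 - 6)/10 = -0.200000.
Step 4: Exact two-sided p-value (enumerate n! = 120 permutations of y under H0): p = 0.816667.
Step 5: alpha = 0.05. fail to reject H0.

tau_b = -0.2000 (C=4, D=6), p = 0.816667, fail to reject H0.
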